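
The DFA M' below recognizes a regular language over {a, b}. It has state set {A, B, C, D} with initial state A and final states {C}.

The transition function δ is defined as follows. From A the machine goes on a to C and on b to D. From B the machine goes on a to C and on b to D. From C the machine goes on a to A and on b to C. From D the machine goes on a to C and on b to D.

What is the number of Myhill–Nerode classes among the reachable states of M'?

States {B} cannot be reached from the start state, so discard them.
Start with accepting vs non-accepting: {C} | {A,D}.
No further refinement is possible. Final partition (2 blocks): {C} | {A,D}.

2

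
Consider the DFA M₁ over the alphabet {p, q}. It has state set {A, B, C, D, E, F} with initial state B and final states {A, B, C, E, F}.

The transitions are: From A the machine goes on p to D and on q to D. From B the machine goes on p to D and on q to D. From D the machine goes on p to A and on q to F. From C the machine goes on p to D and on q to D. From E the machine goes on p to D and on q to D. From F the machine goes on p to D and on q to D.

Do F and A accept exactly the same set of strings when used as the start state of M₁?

Yes

States {C,E} cannot be reached from the start state, so discard them.
Initial partition by acceptance: {A,B,F} | {D}.
No further refinement is possible. Final partition (2 blocks): {A,B,F} | {D}.
F and A lie in the same block of the stable partition, so they are equivalent — no string distinguishes them.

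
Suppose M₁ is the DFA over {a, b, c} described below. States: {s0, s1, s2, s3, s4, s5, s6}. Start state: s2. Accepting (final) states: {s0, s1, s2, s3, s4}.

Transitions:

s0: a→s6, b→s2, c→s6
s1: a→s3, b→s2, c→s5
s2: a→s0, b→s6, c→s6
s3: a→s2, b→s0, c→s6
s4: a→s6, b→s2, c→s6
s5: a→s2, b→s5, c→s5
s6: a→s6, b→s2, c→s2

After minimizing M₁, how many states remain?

Reachable states from the start: {s0,s2,s6}. Unreachable: {s1,s3,s4,s5} — drop them.
Initial partition by acceptance: {s0,s2} | {s6}.
Refine {s0,s2} on symbol a: members go to different blocks, giving {s0} and {s2}.
Stable partition: {s0} | {s6} | {s2} — 3 equivalence classes.

3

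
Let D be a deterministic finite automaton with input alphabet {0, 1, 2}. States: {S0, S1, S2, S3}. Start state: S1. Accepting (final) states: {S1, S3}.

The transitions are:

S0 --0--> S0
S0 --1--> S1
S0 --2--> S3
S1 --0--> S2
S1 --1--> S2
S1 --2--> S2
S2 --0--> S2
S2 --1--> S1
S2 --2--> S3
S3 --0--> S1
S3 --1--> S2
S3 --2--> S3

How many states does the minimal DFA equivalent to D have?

3

Reachable states from the start: {S1,S2,S3}. Unreachable: {S0} — drop them.
P0 = {S1,S3} | {S2}.
Split {S1,S3} by δ(·,0) → {S1} and {S3}.
The partition is now stable with 3 blocks: {S1} | {S2} | {S3}.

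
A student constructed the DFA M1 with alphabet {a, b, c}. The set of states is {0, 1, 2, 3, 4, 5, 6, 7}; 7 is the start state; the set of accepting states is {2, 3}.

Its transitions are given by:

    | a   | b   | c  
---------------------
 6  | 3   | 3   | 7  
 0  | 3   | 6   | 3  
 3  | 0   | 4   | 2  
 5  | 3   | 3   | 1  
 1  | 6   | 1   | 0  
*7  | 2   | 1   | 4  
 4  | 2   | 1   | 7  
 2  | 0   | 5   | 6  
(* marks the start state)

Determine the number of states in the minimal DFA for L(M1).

7

Every state is reachable, so we keep all 8.
Initial partition by acceptance: {2,3} | {0,1,4,5,6,7}.
Refine {2,3} on symbol c: members go to different blocks, giving {2} and {3}.
Split {0,1,4,5,6,7} by δ(·,a) → {0,5,6} and {4,7} and {1}.
Refine {0,5,6} on symbol b: members go to different blocks, giving {5,6} and {0}.
Refine {5,6} on symbol c: members go to different blocks, giving {5} and {6}.
No further refinement is possible. Final partition (7 blocks): {2} | {5} | {3} | {4,7} | {1} | {0} | {6}.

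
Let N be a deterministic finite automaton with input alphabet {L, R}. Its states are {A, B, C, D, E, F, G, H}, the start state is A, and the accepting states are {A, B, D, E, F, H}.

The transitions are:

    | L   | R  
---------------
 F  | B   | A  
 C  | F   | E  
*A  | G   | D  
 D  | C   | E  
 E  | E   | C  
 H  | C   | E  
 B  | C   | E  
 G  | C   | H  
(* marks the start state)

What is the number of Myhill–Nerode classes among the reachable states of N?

6

Start with accepting vs non-accepting: {A,B,D,E,F,H} | {C,G}.
Refine {A,B,D,E,F,H} on symbol L: members go to different blocks, giving {A,B,D,H} and {E,F}.
Split {A,B,D,H} by δ(·,R) → {B,D,H} and {A}.
Split {C,G} by δ(·,L) → {C} and {G}.
Split {E,F} by δ(·,L) → {E} and {F}.
No further refinement is possible. Final partition (6 blocks): {B,D,H} | {C} | {E} | {A} | {G} | {F}.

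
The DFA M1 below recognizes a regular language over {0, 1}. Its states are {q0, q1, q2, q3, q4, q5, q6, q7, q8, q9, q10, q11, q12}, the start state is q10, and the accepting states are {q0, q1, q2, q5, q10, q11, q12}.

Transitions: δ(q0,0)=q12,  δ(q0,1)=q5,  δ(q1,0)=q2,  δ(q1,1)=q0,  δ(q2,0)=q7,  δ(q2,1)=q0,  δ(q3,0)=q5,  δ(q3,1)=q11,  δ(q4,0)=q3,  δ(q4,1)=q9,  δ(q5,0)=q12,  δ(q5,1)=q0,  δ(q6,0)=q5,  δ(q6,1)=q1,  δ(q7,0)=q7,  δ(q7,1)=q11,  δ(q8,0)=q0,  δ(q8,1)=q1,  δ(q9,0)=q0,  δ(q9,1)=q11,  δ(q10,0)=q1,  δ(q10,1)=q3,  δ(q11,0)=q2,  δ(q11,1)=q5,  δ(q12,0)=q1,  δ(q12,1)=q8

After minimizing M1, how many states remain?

Reachable states from the start: {q0,q1,q2,q3,q5,q7,q8,q10,q11,q12}. Unreachable: {q4,q6,q9} — drop them.
Initial partition by acceptance: {q0,q1,q2,q5,q10,q11,q12} | {q3,q7,q8}.
On input 0, block {q0,q1,q2,q5,q10,q11,q12} splits into {q0,q1,q5,q10,q11,q12} and {q2}.
On input 0, block {q0,q1,q5,q10,q11,q12} splits into {q0,q5,q10,q12} and {q1,q11}.
On input 0, block {q0,q5,q10,q12} splits into {q0,q5} and {q10,q12}.
Split {q3,q7,q8} by δ(·,0) → {q3,q8} and {q7}.
The partition is now stable with 6 blocks: {q0,q5} | {q3,q8} | {q2} | {q1,q11} | {q10,q12} | {q7}.

6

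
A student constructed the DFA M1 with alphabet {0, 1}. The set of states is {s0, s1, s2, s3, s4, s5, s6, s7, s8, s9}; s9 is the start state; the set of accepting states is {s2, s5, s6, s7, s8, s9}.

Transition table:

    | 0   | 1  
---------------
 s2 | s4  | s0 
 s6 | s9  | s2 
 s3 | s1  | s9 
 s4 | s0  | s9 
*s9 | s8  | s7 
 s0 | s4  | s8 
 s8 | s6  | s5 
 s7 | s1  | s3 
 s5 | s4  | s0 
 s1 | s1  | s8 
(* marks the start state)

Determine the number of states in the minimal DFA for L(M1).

3

Initial partition by acceptance: {s2,s5,s6,s7,s8,s9} | {s0,s1,s3,s4}.
On input 0, block {s2,s5,s6,s7,s8,s9} splits into {s2,s5,s7} and {s6,s8,s9}.
The partition is now stable with 3 blocks: {s2,s5,s7} | {s0,s1,s3,s4} | {s6,s8,s9}.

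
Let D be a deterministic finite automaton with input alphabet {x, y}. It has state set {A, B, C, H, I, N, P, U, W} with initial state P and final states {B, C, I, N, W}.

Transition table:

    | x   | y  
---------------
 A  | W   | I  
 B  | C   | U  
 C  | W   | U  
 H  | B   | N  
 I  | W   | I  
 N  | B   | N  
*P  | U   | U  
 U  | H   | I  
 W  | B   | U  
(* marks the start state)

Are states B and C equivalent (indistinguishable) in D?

First remove the unreachable states {A}; 8 states remain.
Start with accepting vs non-accepting: {B,C,I,N,W} | {H,P,U}.
On input y, block {B,C,I,N,W} splits into {B,C,W} and {I,N}.
Refine {H,P,U} on symbol x: members go to different blocks, giving {P,U} and {H}.
Split {P,U} by δ(·,x) → {P} and {U}.
Stable partition: {B,C,W} | {P} | {I,N} | {H} | {U} — 5 equivalence classes.
B and C lie in the same block of the stable partition, so they are equivalent — no string distinguishes them.

Yes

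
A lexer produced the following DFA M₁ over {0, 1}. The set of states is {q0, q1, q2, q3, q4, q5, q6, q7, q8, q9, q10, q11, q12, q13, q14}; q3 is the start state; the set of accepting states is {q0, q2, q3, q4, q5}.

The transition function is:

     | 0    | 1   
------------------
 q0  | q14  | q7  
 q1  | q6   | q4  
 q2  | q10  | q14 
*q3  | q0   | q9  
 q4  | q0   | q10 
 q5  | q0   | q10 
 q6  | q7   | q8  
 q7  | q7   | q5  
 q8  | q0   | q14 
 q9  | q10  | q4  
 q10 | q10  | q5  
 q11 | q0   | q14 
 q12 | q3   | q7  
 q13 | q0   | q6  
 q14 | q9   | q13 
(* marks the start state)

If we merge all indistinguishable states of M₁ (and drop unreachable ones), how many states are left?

5

States {q1,q2,q11,q12} cannot be reached from the start state, so discard them.
Start with accepting vs non-accepting: {q0,q3,q4,q5} | {q6,q7,q8,q9,q10,q13,q14}.
On input 0, block {q0,q3,q4,q5} splits into {q3,q4,q5} and {q0}.
On input 0, block {q6,q7,q8,q9,q10,q13,q14} splits into {q6,q7,q9,q10,q14} and {q8,q13}.
Split {q6,q7,q9,q10,q14} by δ(·,1) → {q7,q9,q10} and {q6,q14}.
Stable partition: {q3,q4,q5} | {q7,q9,q10} | {q0} | {q8,q13} | {q6,q14} — 5 equivalence classes.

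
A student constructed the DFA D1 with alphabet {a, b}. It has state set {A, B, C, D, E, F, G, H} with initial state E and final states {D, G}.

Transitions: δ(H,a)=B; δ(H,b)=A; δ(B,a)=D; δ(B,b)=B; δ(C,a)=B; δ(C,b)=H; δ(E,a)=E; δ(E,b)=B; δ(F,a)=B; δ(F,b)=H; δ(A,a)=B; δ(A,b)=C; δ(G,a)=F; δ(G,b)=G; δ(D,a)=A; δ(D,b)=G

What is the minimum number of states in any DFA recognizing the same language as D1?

4

All states are reachable from the start state.
P0 = {D,G} | {A,B,C,E,F,H}.
On input a, block {A,B,C,E,F,H} splits into {A,C,E,F,H} and {B}.
Refine {A,C,E,F,H} on symbol a: members go to different blocks, giving {A,C,F,H} and {E}.
The partition is now stable with 4 blocks: {D,G} | {A,C,F,H} | {B} | {E}.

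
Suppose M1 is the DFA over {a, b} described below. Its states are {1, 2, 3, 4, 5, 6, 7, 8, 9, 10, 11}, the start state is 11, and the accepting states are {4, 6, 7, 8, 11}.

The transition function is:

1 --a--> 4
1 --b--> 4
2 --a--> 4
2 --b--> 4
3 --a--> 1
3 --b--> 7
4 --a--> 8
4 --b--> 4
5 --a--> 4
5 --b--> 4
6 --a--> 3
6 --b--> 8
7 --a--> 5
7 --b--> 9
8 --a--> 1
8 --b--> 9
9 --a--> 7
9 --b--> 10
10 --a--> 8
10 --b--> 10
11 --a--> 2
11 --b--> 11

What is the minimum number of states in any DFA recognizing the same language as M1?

First remove the unreachable states {3,6}; 9 states remain.
Initial partition by acceptance: {4,7,8,11} | {1,2,5,9,10}.
On input a, block {4,7,8,11} splits into {7,8,11} and {4}.
Split {7,8,11} by δ(·,b) → {7,8} and {11}.
Refine {1,2,5,9,10} on symbol a: members go to different blocks, giving {1,2,5} and {9,10}.
Stable partition: {7,8} | {1,2,5} | {4} | {11} | {9,10} — 5 equivalence classes.

5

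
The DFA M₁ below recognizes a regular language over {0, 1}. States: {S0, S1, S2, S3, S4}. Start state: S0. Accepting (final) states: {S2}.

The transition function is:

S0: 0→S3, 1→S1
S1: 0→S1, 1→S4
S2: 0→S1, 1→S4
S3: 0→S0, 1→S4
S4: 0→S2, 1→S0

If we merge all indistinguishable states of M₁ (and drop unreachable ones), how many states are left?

5

All states are reachable from the start state.
Initial partition by acceptance: {S2} | {S0,S1,S3,S4}.
Refine {S0,S1,S3,S4} on symbol 0: members go to different blocks, giving {S0,S1,S3} and {S4}.
On input 1, block {S0,S1,S3} splits into {S1,S3} and {S0}.
Refine {S1,S3} on symbol 0: members go to different blocks, giving {S1} and {S3}.
Stable partition: {S2} | {S1} | {S4} | {S0} | {S3} — 5 equivalence classes.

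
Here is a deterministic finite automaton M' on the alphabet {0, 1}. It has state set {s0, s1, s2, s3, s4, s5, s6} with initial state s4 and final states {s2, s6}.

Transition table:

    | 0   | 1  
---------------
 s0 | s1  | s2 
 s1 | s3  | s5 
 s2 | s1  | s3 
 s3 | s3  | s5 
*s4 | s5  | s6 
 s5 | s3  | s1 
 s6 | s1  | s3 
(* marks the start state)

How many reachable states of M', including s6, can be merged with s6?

1

States {s0,s2} cannot be reached from the start state, so discard them.
Initial partition by acceptance: {s6} | {s1,s3,s4,s5}.
Split {s1,s3,s4,s5} by δ(·,1) → {s1,s3,s5} and {s4}.
Stable partition: {s6} | {s1,s3,s5} | {s4} — 3 equivalence classes.
The equivalence class containing s6 is {s6}, of size 1.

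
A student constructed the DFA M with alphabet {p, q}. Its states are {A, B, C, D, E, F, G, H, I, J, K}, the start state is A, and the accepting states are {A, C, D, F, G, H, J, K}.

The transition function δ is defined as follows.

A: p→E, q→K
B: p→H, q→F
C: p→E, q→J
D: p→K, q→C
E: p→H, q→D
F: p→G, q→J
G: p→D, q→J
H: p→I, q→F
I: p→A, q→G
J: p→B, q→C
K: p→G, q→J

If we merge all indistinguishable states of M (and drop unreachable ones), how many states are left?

Initial partition by acceptance: {A,C,D,F,G,H,J,K} | {B,E,I}.
Refine {A,C,D,F,G,H,J,K} on symbol p: members go to different blocks, giving {A,C,H,J} and {D,F,G,K}.
Refine {A,C,H,J} on symbol q: members go to different blocks, giving {A,H} and {C,J}.
The partition is now stable with 4 blocks: {A,H} | {B,E,I} | {D,F,G,K} | {C,J}.

4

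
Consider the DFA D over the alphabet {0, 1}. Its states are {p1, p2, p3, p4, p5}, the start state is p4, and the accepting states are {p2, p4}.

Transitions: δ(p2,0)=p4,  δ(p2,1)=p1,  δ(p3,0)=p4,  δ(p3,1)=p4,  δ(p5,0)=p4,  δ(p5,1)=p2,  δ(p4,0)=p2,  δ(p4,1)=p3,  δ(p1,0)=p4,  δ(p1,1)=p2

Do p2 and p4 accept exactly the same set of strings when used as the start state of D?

Reachable states from the start: {p1,p2,p3,p4}. Unreachable: {p5} — drop them.
Start with accepting vs non-accepting: {p2,p4} | {p1,p3}.
Stable partition: {p2,p4} | {p1,p3} — 2 equivalence classes.
p2 and p4 lie in the same block of the stable partition, so they are equivalent — no string distinguishes them.

Yes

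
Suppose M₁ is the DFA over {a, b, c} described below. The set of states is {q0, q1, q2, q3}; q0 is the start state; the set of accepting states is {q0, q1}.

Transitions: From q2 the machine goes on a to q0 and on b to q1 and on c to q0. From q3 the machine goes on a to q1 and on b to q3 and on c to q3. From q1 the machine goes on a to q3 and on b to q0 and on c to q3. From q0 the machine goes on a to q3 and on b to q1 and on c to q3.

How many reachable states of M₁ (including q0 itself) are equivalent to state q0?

States {q2} cannot be reached from the start state, so discard them.
P0 = {q0,q1} | {q3}.
The partition is now stable with 2 blocks: {q0,q1} | {q3}.
State q0 belongs to the block {q0,q1}, which has 2 states.

2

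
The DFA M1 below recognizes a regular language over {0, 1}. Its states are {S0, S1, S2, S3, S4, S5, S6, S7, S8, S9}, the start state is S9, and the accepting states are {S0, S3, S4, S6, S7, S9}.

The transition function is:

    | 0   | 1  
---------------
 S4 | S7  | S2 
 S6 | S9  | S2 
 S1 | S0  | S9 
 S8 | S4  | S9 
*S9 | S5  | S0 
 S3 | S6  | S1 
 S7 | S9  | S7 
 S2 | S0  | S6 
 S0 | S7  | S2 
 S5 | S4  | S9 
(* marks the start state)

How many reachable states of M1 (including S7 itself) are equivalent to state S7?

1

Reachable states from the start: {S0,S2,S4,S5,S6,S7,S9}. Unreachable: {S1,S3,S8} — drop them.
P0 = {S0,S4,S6,S7,S9} | {S2,S5}.
Refine {S0,S4,S6,S7,S9} on symbol 0: members go to different blocks, giving {S0,S4,S6,S7} and {S9}.
On input 0, block {S0,S4,S6,S7} splits into {S0,S4} and {S6,S7}.
On input 1, block {S2,S5} splits into {S2} and {S5}.
Refine {S6,S7} on symbol 1: members go to different blocks, giving {S6} and {S7}.
Stable partition: {S0,S4} | {S2} | {S9} | {S6} | {S5} | {S7} — 6 equivalence classes.
The equivalence class containing S7 is {S7}, of size 1.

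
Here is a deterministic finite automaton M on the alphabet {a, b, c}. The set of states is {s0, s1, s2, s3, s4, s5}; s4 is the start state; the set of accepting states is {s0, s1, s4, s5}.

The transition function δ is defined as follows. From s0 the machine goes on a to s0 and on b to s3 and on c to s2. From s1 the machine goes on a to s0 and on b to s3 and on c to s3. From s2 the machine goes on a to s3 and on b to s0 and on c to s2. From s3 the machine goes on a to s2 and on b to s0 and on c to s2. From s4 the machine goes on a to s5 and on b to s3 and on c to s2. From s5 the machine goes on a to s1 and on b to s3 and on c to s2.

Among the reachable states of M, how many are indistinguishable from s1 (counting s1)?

P0 = {s0,s1,s4,s5} | {s2,s3}.
No further refinement is possible. Final partition (2 blocks): {s0,s1,s4,s5} | {s2,s3}.
State s1 belongs to the block {s0,s1,s4,s5}, which has 4 states.

4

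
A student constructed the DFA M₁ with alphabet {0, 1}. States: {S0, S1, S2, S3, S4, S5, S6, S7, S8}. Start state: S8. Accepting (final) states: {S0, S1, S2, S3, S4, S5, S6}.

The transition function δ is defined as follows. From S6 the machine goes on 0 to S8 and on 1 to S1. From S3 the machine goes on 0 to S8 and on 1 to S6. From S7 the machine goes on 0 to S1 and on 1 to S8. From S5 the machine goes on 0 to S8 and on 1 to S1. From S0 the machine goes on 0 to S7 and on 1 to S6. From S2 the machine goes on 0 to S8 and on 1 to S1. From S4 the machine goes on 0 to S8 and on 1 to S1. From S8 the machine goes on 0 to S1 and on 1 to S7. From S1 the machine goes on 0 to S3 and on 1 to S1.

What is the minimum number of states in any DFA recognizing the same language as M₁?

4

States {S0,S2,S4,S5} cannot be reached from the start state, so discard them.
P0 = {S1,S3,S6} | {S7,S8}.
Split {S1,S3,S6} by δ(·,0) → {S3,S6} and {S1}.
Split {S3,S6} by δ(·,1) → {S3} and {S6}.
The partition is now stable with 4 blocks: {S3} | {S7,S8} | {S1} | {S6}.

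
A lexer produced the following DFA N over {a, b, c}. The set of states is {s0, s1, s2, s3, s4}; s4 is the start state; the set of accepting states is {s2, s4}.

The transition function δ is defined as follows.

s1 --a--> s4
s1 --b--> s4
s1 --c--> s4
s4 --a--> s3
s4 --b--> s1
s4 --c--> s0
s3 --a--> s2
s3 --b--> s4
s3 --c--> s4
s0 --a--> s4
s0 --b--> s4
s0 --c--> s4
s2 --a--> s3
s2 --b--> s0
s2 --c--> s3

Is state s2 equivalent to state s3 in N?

Start with accepting vs non-accepting: {s2,s4} | {s0,s1,s3}.
Stable partition: {s2,s4} | {s0,s1,s3} — 2 equivalence classes.
s2 and s3 end up in different blocks, so they are distinguishable. For instance, the string 'ε' is accepted from only s2.

No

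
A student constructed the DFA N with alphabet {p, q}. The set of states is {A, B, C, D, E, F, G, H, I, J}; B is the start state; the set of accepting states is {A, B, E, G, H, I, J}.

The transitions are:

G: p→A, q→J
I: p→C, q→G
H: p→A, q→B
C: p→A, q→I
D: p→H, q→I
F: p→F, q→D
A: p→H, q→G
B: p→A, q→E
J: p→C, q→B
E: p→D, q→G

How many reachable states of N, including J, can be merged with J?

3

States {F} cannot be reached from the start state, so discard them.
P0 = {A,B,E,G,H,I,J} | {C,D}.
Split {A,B,E,G,H,I,J} by δ(·,p) → {A,B,G,H} and {E,I,J}.
Refine {A,B,G,H} on symbol q: members go to different blocks, giving {A,H} and {B,G}.
Stable partition: {A,H} | {C,D} | {E,I,J} | {B,G} — 4 equivalence classes.
The equivalence class containing J is {E,I,J}, of size 3.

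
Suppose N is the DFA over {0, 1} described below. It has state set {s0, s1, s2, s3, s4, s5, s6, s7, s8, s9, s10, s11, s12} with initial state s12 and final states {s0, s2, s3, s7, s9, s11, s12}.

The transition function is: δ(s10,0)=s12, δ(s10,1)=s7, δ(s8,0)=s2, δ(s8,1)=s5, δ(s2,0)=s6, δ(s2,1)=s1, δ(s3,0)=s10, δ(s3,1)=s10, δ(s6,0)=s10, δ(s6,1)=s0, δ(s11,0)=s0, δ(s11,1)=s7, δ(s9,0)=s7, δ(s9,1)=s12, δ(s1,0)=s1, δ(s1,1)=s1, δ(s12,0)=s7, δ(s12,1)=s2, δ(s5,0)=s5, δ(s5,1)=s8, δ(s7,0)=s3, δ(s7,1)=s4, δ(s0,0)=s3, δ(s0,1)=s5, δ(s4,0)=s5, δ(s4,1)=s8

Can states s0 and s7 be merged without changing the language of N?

States {s9,s11} cannot be reached from the start state, so discard them.
Start with accepting vs non-accepting: {s0,s2,s3,s7,s12} | {s1,s4,s5,s6,s8,s10}.
Split {s0,s2,s3,s7,s12} by δ(·,0) → {s0,s7,s12} and {s2,s3}.
On input 0, block {s0,s7,s12} splits into {s0,s7} and {s12}.
On input 0, block {s1,s4,s5,s6,s8,s10} splits into {s1,s4,s5,s6} and {s8} and {s10}.
On input 0, block {s1,s4,s5,s6} splits into {s1,s4,s5} and {s6}.
Refine {s1,s4,s5} on symbol 1: members go to different blocks, giving {s4,s5} and {s1}.
Refine {s2,s3} on symbol 0: members go to different blocks, giving {s2} and {s3}.
Stable partition: {s0,s7} | {s4,s5} | {s2} | {s12} | {s8} | {s10} | {s6} | {s1} | {s3} — 9 equivalence classes.
s0 and s7 lie in the same block of the stable partition, so they are equivalent — no string distinguishes them.

Yes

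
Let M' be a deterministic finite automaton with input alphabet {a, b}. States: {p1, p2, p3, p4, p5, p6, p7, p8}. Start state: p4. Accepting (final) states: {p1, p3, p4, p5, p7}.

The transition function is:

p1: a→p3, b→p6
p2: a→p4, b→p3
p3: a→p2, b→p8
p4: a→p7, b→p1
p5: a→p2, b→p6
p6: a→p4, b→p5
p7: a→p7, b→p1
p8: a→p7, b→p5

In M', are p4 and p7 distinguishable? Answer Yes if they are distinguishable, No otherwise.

P0 = {p1,p3,p4,p5,p7} | {p2,p6,p8}.
Split {p1,p3,p4,p5,p7} by δ(·,a) → {p1,p4,p7} and {p3,p5}.
Refine {p1,p4,p7} on symbol a: members go to different blocks, giving {p4,p7} and {p1}.
The partition is now stable with 4 blocks: {p4,p7} | {p2,p6,p8} | {p3,p5} | {p1}.
p4 and p7 lie in the same block of the stable partition, so they are equivalent — no string distinguishes them.

No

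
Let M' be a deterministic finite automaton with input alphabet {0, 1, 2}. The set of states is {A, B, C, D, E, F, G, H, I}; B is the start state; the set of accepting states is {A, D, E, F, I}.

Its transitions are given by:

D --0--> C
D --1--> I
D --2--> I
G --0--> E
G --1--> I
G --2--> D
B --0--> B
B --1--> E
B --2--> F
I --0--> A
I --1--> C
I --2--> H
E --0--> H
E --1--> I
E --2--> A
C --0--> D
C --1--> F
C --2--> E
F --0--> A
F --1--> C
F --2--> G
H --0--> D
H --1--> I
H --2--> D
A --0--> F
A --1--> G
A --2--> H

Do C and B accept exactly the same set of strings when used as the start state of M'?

No

P0 = {A,D,E,F,I} | {B,C,G,H}.
Refine {A,D,E,F,I} on symbol 0: members go to different blocks, giving {A,F,I} and {D,E}.
On input 0, block {B,C,G,H} splits into {C,G,H} and {B}.
The partition is now stable with 4 blocks: {A,F,I} | {C,G,H} | {D,E} | {B}.
C and B end up in different blocks, so they are distinguishable. For instance, the string '0' is accepted from only C.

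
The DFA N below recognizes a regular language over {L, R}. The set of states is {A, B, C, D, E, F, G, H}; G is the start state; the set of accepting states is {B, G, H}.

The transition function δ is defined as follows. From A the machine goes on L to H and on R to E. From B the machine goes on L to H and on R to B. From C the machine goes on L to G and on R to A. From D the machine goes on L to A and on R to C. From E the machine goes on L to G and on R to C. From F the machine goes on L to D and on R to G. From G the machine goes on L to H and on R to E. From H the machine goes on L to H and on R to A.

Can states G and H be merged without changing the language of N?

Yes

Reachable states from the start: {A,C,E,G,H}. Unreachable: {B,D,F} — drop them.
P0 = {G,H} | {A,C,E}.
Stable partition: {G,H} | {A,C,E} — 2 equivalence classes.
G and H lie in the same block of the stable partition, so they are equivalent — no string distinguishes them.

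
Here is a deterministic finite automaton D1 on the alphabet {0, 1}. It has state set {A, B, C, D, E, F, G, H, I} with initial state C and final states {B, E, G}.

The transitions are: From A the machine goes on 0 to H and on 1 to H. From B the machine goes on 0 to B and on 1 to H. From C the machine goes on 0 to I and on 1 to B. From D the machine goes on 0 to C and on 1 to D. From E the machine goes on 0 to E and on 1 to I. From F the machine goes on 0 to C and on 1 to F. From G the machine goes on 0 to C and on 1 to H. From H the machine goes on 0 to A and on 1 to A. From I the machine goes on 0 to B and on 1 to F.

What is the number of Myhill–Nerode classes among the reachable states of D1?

5

Reachable states from the start: {A,B,C,F,H,I}. Unreachable: {D,E,G} — drop them.
P0 = {B} | {A,C,F,H,I}.
Split {A,C,F,H,I} by δ(·,0) → {A,C,F,H} and {I}.
On input 0, block {A,C,F,H} splits into {A,F,H} and {C}.
Split {A,F,H} by δ(·,0) → {A,H} and {F}.
The partition is now stable with 5 blocks: {B} | {A,H} | {I} | {C} | {F}.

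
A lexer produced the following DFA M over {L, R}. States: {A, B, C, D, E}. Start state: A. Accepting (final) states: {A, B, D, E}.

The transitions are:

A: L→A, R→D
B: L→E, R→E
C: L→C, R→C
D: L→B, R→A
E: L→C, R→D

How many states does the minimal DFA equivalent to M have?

Every state is reachable, so we keep all 5.
Start with accepting vs non-accepting: {A,B,D,E} | {C}.
Split {A,B,D,E} by δ(·,L) → {A,B,D} and {E}.
Split {A,B,D} by δ(·,L) → {A,D} and {B}.
On input L, block {A,D} splits into {A} and {D}.
The partition is now stable with 5 blocks: {A} | {C} | {E} | {B} | {D}.

5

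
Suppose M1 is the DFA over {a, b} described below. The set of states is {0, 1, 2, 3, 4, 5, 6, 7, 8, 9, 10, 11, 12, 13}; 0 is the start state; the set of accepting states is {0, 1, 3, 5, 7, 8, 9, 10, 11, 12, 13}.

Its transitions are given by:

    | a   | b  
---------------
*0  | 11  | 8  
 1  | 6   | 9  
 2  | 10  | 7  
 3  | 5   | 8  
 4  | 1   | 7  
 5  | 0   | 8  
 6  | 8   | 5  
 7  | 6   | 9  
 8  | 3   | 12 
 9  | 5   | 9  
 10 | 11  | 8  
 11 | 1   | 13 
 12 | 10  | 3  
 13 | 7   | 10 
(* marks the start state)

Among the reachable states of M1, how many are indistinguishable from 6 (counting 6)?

1

States {2,4} cannot be reached from the start state, so discard them.
Initial partition by acceptance: {0,1,3,5,7,8,9,10,11,12,13} | {6}.
On input a, block {0,1,3,5,7,8,9,10,11,12,13} splits into {0,3,5,8,9,10,11,12,13} and {1,7}.
On input a, block {0,3,5,8,9,10,11,12,13} splits into {0,3,5,8,9,10,12} and {11,13}.
Refine {0,3,5,8,9,10,12} on symbol a: members go to different blocks, giving {3,5,8,9,12} and {0,10}.
Split {3,5,8,9,12} by δ(·,a) → {3,8,9} and {5,12}.
Split {3,8,9} by δ(·,a) → {3,9} and {8}.
Refine {3,9} on symbol b: members go to different blocks, giving {3} and {9}.
Refine {11,13} on symbol b: members go to different blocks, giving {11} and {13}.
Refine {5,12} on symbol b: members go to different blocks, giving {5} and {12}.
The partition is now stable with 10 blocks: {3} | {6} | {1,7} | {11} | {0,10} | {5} | {8} | {9} | {13} | {12}.
State 6 belongs to the block {6}, which has 1 states.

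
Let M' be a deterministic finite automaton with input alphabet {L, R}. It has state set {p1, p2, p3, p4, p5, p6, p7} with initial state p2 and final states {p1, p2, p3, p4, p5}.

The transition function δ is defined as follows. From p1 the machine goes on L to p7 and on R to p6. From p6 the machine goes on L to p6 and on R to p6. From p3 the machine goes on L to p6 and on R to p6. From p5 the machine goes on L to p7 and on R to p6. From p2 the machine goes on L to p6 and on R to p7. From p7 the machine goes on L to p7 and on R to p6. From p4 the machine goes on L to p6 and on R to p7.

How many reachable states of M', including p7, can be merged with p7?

States {p1,p3,p4,p5} cannot be reached from the start state, so discard them.
Start with accepting vs non-accepting: {p2} | {p6,p7}.
The partition is now stable with 2 blocks: {p2} | {p6,p7}.
The equivalence class containing p7 is {p6,p7}, of size 2.

2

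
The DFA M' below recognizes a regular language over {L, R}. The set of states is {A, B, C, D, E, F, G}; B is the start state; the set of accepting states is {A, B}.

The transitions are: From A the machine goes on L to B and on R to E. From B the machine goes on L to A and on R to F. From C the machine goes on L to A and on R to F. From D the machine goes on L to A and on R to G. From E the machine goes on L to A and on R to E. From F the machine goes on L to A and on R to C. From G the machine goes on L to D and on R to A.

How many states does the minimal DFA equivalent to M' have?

First remove the unreachable states {D,G}; 5 states remain.
Start with accepting vs non-accepting: {A,B} | {C,E,F}.
No further refinement is possible. Final partition (2 blocks): {A,B} | {C,E,F}.

2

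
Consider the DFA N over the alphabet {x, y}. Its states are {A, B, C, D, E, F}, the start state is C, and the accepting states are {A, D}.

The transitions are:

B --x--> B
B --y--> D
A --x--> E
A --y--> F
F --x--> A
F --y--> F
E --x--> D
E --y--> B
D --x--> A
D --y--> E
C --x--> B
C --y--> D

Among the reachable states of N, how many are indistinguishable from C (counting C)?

P0 = {A,D} | {B,C,E,F}.
Split {A,D} by δ(·,x) → {A} and {D}.
On input x, block {B,C,E,F} splits into {B,C} and {E} and {F}.
The partition is now stable with 5 blocks: {A} | {B,C} | {D} | {E} | {F}.
State C belongs to the block {B,C}, which has 2 states.

2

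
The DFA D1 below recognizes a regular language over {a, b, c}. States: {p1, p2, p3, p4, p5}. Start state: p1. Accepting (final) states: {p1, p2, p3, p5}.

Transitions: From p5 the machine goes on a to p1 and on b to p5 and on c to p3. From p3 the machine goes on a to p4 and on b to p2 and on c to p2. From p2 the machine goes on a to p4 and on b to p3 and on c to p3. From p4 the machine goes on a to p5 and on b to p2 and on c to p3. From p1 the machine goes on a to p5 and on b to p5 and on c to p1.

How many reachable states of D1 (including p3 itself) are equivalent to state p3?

P0 = {p1,p2,p3,p5} | {p4}.
On input a, block {p1,p2,p3,p5} splits into {p1,p5} and {p2,p3}.
On input c, block {p1,p5} splits into {p1} and {p5}.
Stable partition: {p1} | {p4} | {p2,p3} | {p5} — 4 equivalence classes.
State p3 belongs to the block {p2,p3}, which has 2 states.

2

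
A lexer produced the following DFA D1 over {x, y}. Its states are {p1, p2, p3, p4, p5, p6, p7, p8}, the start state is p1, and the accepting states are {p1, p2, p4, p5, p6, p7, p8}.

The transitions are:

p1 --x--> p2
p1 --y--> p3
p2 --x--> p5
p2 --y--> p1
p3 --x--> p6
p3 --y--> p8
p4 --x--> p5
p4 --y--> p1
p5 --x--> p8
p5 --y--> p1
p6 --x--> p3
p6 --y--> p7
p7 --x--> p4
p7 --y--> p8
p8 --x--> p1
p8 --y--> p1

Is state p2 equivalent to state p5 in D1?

All states are reachable from the start state.
Start with accepting vs non-accepting: {p1,p2,p4,p5,p6,p7,p8} | {p3}.
Split {p1,p2,p4,p5,p6,p7,p8} by δ(·,x) → {p1,p2,p4,p5,p7,p8} and {p6}.
Refine {p1,p2,p4,p5,p7,p8} on symbol y: members go to different blocks, giving {p2,p4,p5,p7,p8} and {p1}.
On input x, block {p2,p4,p5,p7,p8} splits into {p2,p4,p5,p7} and {p8}.
Refine {p2,p4,p5,p7} on symbol x: members go to different blocks, giving {p2,p4,p7} and {p5}.
Refine {p2,p4,p7} on symbol x: members go to different blocks, giving {p2,p4} and {p7}.
The partition is now stable with 7 blocks: {p2,p4} | {p3} | {p6} | {p1} | {p8} | {p5} | {p7}.
p2 and p5 end up in different blocks, so they are distinguishable. For instance, the string 'xxy' is accepted from only p2.

No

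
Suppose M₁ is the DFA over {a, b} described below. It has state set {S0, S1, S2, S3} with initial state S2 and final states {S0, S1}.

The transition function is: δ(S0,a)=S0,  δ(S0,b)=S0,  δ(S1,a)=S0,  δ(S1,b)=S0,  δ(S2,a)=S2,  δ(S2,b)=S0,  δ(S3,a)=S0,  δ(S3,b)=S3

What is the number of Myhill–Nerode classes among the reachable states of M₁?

2

First remove the unreachable states {S1,S3}; 2 states remain.
P0 = {S0} | {S2}.
Stable partition: {S0} | {S2} — 2 equivalence classes.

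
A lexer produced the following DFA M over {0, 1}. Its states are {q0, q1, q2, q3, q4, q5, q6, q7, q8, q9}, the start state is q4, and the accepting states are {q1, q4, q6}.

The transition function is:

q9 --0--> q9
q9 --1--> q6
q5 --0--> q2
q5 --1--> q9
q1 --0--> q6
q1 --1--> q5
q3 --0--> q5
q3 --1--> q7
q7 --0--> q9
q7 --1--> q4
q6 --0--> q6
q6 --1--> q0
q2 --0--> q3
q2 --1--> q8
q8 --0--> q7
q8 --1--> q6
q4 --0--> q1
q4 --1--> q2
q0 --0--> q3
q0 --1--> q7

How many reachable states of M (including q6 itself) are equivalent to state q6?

3

Every state is reachable, so we keep all 10.
Initial partition by acceptance: {q1,q4,q6} | {q0,q2,q3,q5,q7,q8,q9}.
Refine {q0,q2,q3,q5,q7,q8,q9} on symbol 1: members go to different blocks, giving {q0,q2,q3,q5} and {q7,q8,q9}.
Stable partition: {q1,q4,q6} | {q0,q2,q3,q5} | {q7,q8,q9} — 3 equivalence classes.
The equivalence class containing q6 is {q1,q4,q6}, of size 3.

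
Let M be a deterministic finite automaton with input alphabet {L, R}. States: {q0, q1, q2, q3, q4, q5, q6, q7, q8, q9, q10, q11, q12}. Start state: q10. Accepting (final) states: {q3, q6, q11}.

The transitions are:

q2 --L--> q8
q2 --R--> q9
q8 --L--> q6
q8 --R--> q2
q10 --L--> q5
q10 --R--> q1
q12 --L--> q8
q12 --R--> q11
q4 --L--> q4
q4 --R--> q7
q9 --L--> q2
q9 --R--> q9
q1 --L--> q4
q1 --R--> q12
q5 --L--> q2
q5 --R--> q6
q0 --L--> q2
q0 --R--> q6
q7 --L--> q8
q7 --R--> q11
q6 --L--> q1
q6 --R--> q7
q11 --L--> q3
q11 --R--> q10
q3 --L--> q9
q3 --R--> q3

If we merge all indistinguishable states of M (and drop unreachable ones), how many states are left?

States {q0} cannot be reached from the start state, so discard them.
Start with accepting vs non-accepting: {q3,q6,q11} | {q1,q2,q4,q5,q7,q8,q9,q10,q12}.
Refine {q3,q6,q11} on symbol L: members go to different blocks, giving {q3,q6} and {q11}.
Split {q3,q6} by δ(·,R) → {q3} and {q6}.
Refine {q1,q2,q4,q5,q7,q8,q9,q10,q12} on symbol L: members go to different blocks, giving {q1,q2,q4,q5,q7,q9,q10,q12} and {q8}.
On input L, block {q1,q2,q4,q5,q7,q9,q10,q12} splits into {q1,q4,q5,q9,q10} and {q2,q7,q12}.
On input L, block {q1,q4,q5,q9,q10} splits into {q1,q4,q10} and {q5,q9}.
On input L, block {q1,q4,q10} splits into {q1,q4} and {q10}.
Split {q2,q7,q12} by δ(·,R) → {q7,q12} and {q2}.
Split {q5,q9} by δ(·,R) → {q5} and {q9}.
The partition is now stable with 10 blocks: {q3} | {q1,q4} | {q11} | {q6} | {q8} | {q7,q12} | {q5} | {q10} | {q2} | {q9}.

10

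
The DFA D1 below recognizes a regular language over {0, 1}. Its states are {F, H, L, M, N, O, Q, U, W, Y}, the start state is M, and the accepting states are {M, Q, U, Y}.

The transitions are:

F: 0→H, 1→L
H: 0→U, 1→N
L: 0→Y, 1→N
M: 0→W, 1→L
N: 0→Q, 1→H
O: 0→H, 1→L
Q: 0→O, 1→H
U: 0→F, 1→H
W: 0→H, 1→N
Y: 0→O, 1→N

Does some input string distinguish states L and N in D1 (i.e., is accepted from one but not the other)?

No

Every state is reachable, so we keep all 10.
Start with accepting vs non-accepting: {M,Q,U,Y} | {F,H,L,N,O,W}.
Refine {F,H,L,N,O,W} on symbol 0: members go to different blocks, giving {H,L,N} and {F,O,W}.
Stable partition: {M,Q,U,Y} | {H,L,N} | {F,O,W} — 3 equivalence classes.
L and N lie in the same block of the stable partition, so they are equivalent — no string distinguishes them.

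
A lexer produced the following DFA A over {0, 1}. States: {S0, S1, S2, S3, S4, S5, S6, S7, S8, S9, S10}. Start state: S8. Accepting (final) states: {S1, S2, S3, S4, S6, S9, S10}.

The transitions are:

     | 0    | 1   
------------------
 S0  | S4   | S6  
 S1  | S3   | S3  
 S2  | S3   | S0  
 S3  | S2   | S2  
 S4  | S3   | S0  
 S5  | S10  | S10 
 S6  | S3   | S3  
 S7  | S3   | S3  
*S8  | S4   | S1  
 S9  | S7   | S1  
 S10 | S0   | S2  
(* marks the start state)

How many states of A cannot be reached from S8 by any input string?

4

No path from S8 leads to S5, S7, S9, S10; the other 7 states are all reachable.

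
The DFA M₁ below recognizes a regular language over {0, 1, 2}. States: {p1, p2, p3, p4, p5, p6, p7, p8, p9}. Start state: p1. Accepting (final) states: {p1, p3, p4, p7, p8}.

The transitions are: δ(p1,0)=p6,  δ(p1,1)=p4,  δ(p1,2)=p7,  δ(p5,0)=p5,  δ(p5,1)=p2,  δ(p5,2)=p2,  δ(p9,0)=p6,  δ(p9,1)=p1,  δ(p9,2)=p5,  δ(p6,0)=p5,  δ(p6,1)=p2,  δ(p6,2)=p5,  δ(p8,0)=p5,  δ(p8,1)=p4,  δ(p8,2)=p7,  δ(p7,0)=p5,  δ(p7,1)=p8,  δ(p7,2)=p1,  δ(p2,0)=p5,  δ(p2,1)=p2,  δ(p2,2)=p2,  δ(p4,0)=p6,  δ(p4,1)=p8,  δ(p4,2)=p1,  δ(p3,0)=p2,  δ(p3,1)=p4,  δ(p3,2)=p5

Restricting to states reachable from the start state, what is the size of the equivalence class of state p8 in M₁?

4

Reachable states from the start: {p1,p2,p4,p5,p6,p7,p8}. Unreachable: {p3,p9} — drop them.
P0 = {p1,p4,p7,p8} | {p2,p5,p6}.
No further refinement is possible. Final partition (2 blocks): {p1,p4,p7,p8} | {p2,p5,p6}.
State p8 belongs to the block {p1,p4,p7,p8}, which has 4 states.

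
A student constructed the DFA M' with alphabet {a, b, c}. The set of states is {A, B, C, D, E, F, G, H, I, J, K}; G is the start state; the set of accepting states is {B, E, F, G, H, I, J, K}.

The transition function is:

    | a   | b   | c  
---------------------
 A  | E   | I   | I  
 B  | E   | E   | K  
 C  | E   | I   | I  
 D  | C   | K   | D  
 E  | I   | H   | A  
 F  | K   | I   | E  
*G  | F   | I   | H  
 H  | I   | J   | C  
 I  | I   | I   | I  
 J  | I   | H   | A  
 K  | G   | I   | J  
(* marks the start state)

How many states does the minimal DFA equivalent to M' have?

States {B,D} cannot be reached from the start state, so discard them.
Initial partition by acceptance: {E,F,G,H,I,J,K} | {A,C}.
Split {E,F,G,H,I,J,K} by δ(·,c) → {F,G,I,K} and {E,H,J}.
Split {F,G,I,K} by δ(·,c) → {F,G,K} and {I}.
The partition is now stable with 4 blocks: {F,G,K} | {A,C} | {E,H,J} | {I}.

4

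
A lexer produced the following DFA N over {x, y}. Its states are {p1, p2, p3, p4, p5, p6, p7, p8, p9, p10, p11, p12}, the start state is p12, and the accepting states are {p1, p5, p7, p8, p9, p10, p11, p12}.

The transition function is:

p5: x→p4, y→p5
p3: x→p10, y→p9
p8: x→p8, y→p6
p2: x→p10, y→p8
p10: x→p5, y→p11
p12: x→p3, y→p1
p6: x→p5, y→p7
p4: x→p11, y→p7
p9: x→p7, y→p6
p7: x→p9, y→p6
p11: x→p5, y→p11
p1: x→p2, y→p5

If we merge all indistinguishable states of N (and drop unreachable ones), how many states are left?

5

P0 = {p1,p5,p7,p8,p9,p10,p11,p12} | {p2,p3,p4,p6}.
On input x, block {p1,p5,p7,p8,p9,p10,p11,p12} splits into {p7,p8,p9,p10,p11} and {p1,p5,p12}.
On input x, block {p7,p8,p9,p10,p11} splits into {p7,p8,p9} and {p10,p11}.
Refine {p2,p3,p4,p6} on symbol x: members go to different blocks, giving {p2,p3,p4} and {p6}.
The partition is now stable with 5 blocks: {p7,p8,p9} | {p2,p3,p4} | {p1,p5,p12} | {p10,p11} | {p6}.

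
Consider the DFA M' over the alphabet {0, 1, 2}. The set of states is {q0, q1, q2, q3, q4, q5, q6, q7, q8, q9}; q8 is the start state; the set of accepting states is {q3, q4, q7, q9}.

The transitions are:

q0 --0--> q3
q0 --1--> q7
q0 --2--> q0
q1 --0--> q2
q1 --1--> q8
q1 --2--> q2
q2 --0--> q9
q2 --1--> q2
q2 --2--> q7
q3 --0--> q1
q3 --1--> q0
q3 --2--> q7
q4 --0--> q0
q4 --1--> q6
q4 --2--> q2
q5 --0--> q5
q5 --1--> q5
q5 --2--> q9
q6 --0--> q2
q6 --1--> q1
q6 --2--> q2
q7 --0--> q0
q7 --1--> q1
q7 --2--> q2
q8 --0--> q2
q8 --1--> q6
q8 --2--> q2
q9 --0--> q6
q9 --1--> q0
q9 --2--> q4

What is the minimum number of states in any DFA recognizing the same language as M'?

Reachable states from the start: {q0,q1,q2,q3,q4,q6,q7,q8,q9}. Unreachable: {q5} — drop them.
P0 = {q3,q4,q7,q9} | {q0,q1,q2,q6,q8}.
On input 2, block {q3,q4,q7,q9} splits into {q3,q9} and {q4,q7}.
Refine {q0,q1,q2,q6,q8} on symbol 0: members go to different blocks, giving {q1,q6,q8} and {q0,q2}.
Split {q0,q2} by δ(·,1) → {q0} and {q2}.
Stable partition: {q3,q9} | {q1,q6,q8} | {q4,q7} | {q0} | {q2} — 5 equivalence classes.

5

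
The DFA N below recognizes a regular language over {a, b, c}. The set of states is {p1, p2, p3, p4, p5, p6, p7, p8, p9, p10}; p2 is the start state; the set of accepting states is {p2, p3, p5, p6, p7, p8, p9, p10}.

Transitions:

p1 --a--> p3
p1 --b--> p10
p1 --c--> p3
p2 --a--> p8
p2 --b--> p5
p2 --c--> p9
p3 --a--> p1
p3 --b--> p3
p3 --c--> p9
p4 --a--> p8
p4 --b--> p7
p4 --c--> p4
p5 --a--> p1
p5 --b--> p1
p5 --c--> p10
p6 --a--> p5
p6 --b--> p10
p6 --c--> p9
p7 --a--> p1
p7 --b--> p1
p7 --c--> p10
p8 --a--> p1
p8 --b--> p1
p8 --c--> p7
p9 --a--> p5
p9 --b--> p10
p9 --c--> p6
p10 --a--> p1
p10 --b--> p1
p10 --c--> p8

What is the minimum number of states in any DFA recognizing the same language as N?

4

First remove the unreachable states {p4}; 9 states remain.
Initial partition by acceptance: {p2,p3,p5,p6,p7,p8,p9,p10} | {p1}.
Split {p2,p3,p5,p6,p7,p8,p9,p10} by δ(·,a) → {p3,p5,p7,p8,p10} and {p2,p6,p9}.
On input b, block {p3,p5,p7,p8,p10} splits into {p5,p7,p8,p10} and {p3}.
The partition is now stable with 4 blocks: {p5,p7,p8,p10} | {p1} | {p2,p6,p9} | {p3}.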